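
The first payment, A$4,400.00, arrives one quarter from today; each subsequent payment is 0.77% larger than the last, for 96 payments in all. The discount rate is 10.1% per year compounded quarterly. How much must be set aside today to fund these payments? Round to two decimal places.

Periodic rate r = 0.101/4 per quarter; n is counted in quarters.
Growing ordinary annuity: PV = PMT₁ × [1 − ((1+g)/(1+r))^n] / (r − g) = 4,400 × [1 − ((1+0.0077)/(1+r))^96] / (r − 0.0077) = A$202,924.38.

A$202,924.38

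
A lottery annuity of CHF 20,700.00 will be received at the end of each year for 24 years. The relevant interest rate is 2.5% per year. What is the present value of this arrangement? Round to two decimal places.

This is an ordinary annuity: 24 payments of CHF 20,700.00 at the end of each year.
Periodic rate r = 0.025 per year.
PV = PMT × [(1 − (1+r)^−n)/r] = 20,700 × [1 − (1+r)^−24] / r = CHF 370,219.21

CHF 370,219.21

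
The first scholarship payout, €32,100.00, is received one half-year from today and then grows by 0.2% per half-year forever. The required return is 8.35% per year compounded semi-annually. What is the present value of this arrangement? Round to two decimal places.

€807,547.17

Periodic rate r = 0.0835/2 per half-year.
Growing perpetuity (Gordon): PV = PMT₁ / (r − g) = 32,100 / (r − 0.002) = €807,547.17.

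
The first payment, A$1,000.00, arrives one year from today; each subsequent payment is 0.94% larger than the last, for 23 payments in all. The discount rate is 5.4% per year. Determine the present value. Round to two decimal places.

Periodic rate r = 0.054 per year.
Growing ordinary annuity: PV = PMT₁ × [1 − ((1+g)/(1+r))^n] / (r − g) = 1,000 × [1 − ((1+0.0094)/(1+r))^23] / (r − 0.0094) = A$14,127.09.

A$14,127.09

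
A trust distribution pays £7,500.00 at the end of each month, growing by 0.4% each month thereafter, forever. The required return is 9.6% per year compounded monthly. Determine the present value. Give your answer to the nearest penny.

£1,875,000.00

Periodic rate r = 0.096/12 per month.
Growing perpetuity (Gordon): PV = PMT₁ / (r − g) = 7,500 / (r − 0.004) = £1,875,000.00.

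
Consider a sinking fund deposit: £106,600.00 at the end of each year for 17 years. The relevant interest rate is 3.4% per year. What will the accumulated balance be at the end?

£2,399,831.05

This is an ordinary annuity: 17 deposits of £106,600.00 at the end of each year.
Periodic rate r = 0.034 per year.
FV = PMT × [((1+r)^n − 1)/r] = 106,600 × [(1+r)^17 − 1] / r = £2,399,831.05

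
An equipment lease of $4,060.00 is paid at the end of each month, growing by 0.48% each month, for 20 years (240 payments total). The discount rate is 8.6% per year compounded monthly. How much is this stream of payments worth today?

Periodic rate r = 0.086/12 per month; n is counted in months.
Growing ordinary annuity: PV = PMT₁ × [1 − ((1+g)/(1+r))^n] / (r − g) = 4,060 × [1 − ((1+0.0048)/(1+r))^240] / (r − 0.0048) = $740,106.44.

$740,106.44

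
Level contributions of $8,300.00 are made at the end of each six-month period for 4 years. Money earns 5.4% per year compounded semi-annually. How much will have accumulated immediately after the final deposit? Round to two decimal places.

$73,025.33

This is an ordinary annuity: 8 deposits of $8,300.00 at the end of each six-month period.
Periodic rate r = 0.054/2 per half-year; n is counted in half-years.
FV = PMT × [((1+r)^n − 1)/r] = 8,300 × [(1+r)^8 − 1] / r = $73,025.33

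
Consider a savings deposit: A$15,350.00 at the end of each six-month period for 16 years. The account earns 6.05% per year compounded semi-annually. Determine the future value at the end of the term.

This is an ordinary annuity: 32 deposits of A$15,350.00 at the end of each six-month period.
Periodic rate r = 0.0605/2 per half-year; n is counted in half-years.
FV = PMT × [((1+r)^n − 1)/r] = 15,350 × [(1+r)^32 − 1] / r = A$809,444.23

A$809,444.23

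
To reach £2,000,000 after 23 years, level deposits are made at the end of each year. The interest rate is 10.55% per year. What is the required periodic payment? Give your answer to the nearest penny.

Level ordinary annuity; solve FV = PMT × [((1+r)^n − 1)/r] for PMT.
Periodic rate r = 0.1055 per year.
With n = 23: PMT = 2,000,000 / ([((1+r)^n − 1)/r]) = £23,333.70

£23,333.70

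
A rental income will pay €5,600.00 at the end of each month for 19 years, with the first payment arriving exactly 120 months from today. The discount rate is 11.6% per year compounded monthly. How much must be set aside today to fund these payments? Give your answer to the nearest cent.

€163,820.15

Ordinary annuity of 228 payments, first payment at period 120.
Periodic rate r = 0.116/12 per month; n is counted in months.
The ordinary-annuity PV formula values the stream one period before the first payment (period 119); discount that back 119 periods:
PV₀ = 5,600 × [1 − (1+r)^−228] / r × (1+r)^−119 = €163,820.15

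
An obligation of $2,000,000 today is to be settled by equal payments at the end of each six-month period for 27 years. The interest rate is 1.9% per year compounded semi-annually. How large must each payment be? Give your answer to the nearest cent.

Level ordinary annuity; solve PV = PMT × [(1 − (1+r)^−n)/r] for PMT.
Periodic rate r = 0.019/2 per half-year; n is counted in half-years.
With n = 54: PMT = 2,000,000 / ([(1 − (1+r)^−n)/r]) = $47,517.61

$47,517.61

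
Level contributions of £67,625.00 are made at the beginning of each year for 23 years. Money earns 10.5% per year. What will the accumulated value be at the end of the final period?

This is an annuity due: 23 deposits of £67,625.00 at the beginning of each year.
Periodic rate r = 0.105 per year.
FV = PMT × [((1+r)^n − 1)/r] × (1+r) = 67,625 × [(1+r)^23 − 1] / r × (1+r) = £6,361,473.85

£6,361,473.85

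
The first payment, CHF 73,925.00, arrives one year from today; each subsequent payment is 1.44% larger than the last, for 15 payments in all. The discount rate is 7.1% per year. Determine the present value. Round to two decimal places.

CHF 727,637.92

Periodic rate r = 0.071 per year.
Growing ordinary annuity: PV = PMT₁ × [1 − ((1+g)/(1+r))^n] / (r − g) = 73,925 × [1 − ((1+0.0144)/(1+r))^15] / (r − 0.0144) = CHF 727,637.92.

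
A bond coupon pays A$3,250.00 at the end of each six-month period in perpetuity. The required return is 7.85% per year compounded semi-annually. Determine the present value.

Periodic rate r = 0.0785/2 per half-year.
Level perpetuity: PV = PMT / r = 3,250 / (0.0785/2) = A$82,802.55.

A$82,802.55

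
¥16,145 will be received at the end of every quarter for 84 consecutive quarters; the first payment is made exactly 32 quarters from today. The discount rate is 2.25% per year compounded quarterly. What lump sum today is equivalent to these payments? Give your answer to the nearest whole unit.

Ordinary annuity of 84 payments, first payment at period 32.
Periodic rate r = 0.0225/4 per quarter; n is counted in quarters.
The ordinary-annuity PV formula values the stream one period before the first payment (period 31); discount that back 31 periods:
PV₀ = 16,145 × [1 − (1+r)^−84] / r × (1+r)^−31 = ¥906,309

¥906,309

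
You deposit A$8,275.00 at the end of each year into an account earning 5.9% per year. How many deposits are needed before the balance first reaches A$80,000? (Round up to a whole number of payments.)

8 payments

Periodic rate r = 0.059 per year.
Ordinary annuity FV: 80,000 = 8,275 × [((1+r)^n − 1)/r].
(1+r)^n = 1 + 80,000 × r / 8,275, so n = ln(1 + 80,000·r/8,275) / ln(1+r) = 7.87.
Round up to a whole number of payments: n = 8.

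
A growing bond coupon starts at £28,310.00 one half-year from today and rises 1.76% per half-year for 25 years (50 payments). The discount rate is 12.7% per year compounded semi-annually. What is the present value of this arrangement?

Periodic rate r = 0.127/2 per half-year; n is counted in half-years.
Growing ordinary annuity: PV = PMT₁ × [1 − ((1+g)/(1+r))^n] / (r − g) = 28,310 × [1 − ((1+0.0176)/(1+r))^50] / (r − 0.0176) = £548,838.44.

£548,838.44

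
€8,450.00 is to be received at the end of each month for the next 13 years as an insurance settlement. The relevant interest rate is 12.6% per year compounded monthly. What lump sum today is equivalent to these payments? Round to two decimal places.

This is an ordinary annuity: 156 payments of €8,450.00 at the end of each month.
Periodic rate r = 0.126/12 per month; n is counted in months.
PV = PMT × [(1 − (1+r)^−n)/r] = 8,450 × [1 − (1+r)^−156] / r = €647,000.11

€647,000.11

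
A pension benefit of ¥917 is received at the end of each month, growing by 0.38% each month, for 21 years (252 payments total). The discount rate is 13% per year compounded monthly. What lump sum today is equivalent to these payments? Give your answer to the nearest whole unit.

Periodic rate r = 0.13/12 per month; n is counted in months.
Growing ordinary annuity: PV = PMT₁ × [1 − ((1+g)/(1+r))^n] / (r − g) = 917 × [1 − ((1+0.0038)/(1+r))^252] / (r − 0.0038) = ¥107,938.

¥107,938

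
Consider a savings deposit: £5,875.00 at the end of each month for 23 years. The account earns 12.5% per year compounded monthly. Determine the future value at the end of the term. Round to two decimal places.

£9,285,573.89

This is an ordinary annuity: 276 deposits of £5,875.00 at the end of each month.
Periodic rate r = 0.125/12 per month; n is counted in months.
FV = PMT × [((1+r)^n − 1)/r] = 5,875 × [(1+r)^276 − 1] / r = £9,285,573.89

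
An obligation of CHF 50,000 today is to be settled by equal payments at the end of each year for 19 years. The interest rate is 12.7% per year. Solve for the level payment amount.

CHF 7,080.29

Level ordinary annuity; solve PV = PMT × [(1 − (1+r)^−n)/r] for PMT.
Periodic rate r = 0.127 per year.
With n = 19: PMT = 50,000 / ([(1 − (1+r)^−n)/r]) = CHF 7,080.29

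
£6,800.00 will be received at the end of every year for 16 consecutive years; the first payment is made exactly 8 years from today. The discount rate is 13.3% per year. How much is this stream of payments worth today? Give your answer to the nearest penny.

Ordinary annuity of 16 payments, first payment at period 8.
Periodic rate r = 0.133 per year.
The ordinary-annuity PV formula values the stream one period before the first payment (period 7); discount that back 7 periods:
PV₀ = 6,800 × [1 − (1+r)^−16] / r × (1+r)^−7 = £18,439.66

£18,439.66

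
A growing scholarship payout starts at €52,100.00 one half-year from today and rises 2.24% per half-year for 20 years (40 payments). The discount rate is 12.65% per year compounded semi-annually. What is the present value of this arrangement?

Periodic rate r = 0.1265/2 per half-year; n is counted in half-years.
Growing ordinary annuity: PV = PMT₁ × [1 − ((1+g)/(1+r))^n] / (r − g) = 52,100 × [1 − ((1+0.0224)/(1+r))^40] / (r − 0.0224) = €1,009,286.30.

€1,009,286.30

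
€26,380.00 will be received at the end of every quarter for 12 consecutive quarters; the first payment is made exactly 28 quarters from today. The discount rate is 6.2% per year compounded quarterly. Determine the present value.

Ordinary annuity of 12 payments, first payment at period 28.
Periodic rate r = 0.062/4 per quarter; n is counted in quarters.
The ordinary-annuity PV formula values the stream one period before the first payment (period 27); discount that back 27 periods:
PV₀ = 26,380 × [1 − (1+r)^−12] / r × (1+r)^−27 = €189,360.97

€189,360.97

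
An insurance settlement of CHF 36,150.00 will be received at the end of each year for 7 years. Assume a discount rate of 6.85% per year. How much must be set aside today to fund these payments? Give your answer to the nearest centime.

CHF 195,845.79

This is an ordinary annuity: 7 payments of CHF 36,150.00 at the end of each year.
Periodic rate r = 0.0685 per year.
PV = PMT × [(1 − (1+r)^−n)/r] = 36,150 × [1 − (1+r)^−7] / r = CHF 195,845.79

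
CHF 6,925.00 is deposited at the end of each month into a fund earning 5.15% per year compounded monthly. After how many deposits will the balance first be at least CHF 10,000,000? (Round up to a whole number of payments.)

461 payments

Periodic rate r = 0.0515/12 per month; n is counted in months.
Ordinary annuity FV: 10,000,000 = 6,925 × [((1+r)^n − 1)/r].
(1+r)^n = 1 + 10,000,000 × r / 6,925, so n = ln(1 + 10,000,000·r/6,925) / ln(1+r) = 460.88.
Round up to a whole number of payments: n = 461.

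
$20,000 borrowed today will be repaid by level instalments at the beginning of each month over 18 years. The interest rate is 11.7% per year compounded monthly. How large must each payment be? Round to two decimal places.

Level annuity due; solve PV = PMT × [(1 − (1+r)^−n)/r] × (1+r) for PMT.
Periodic rate r = 0.117/12 per month; n is counted in months.
With n = 216: PMT = 20,000 / ([(1 − (1+r)^−n)/r] × (1+r)) = $220.19

$220.19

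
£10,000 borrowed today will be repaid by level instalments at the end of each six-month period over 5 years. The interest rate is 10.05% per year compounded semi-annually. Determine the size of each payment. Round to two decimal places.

£1,296.62

Level ordinary annuity; solve PV = PMT × [(1 − (1+r)^−n)/r] for PMT.
Periodic rate r = 0.1005/2 per half-year; n is counted in half-years.
With n = 10: PMT = 10,000 / ([(1 − (1+r)^−n)/r]) = £1,296.62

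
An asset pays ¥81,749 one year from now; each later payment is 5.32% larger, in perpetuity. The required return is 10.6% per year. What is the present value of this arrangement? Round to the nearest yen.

Periodic rate r = 0.106 per year.
Growing perpetuity (Gordon): PV = PMT₁ / (r − g) = 81,749 / (r − 0.0532) = ¥1,548,277.

¥1,548,277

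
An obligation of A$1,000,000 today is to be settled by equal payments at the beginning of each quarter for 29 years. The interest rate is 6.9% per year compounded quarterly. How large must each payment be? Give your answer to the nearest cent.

Level annuity due; solve PV = PMT × [(1 − (1+r)^−n)/r] × (1+r) for PMT.
Periodic rate r = 0.069/4 per quarter; n is counted in quarters.
With n = 116: PMT = 1,000,000 / ([(1 − (1+r)^−n)/r] × (1+r)) = A$19,661.46

A$19,661.46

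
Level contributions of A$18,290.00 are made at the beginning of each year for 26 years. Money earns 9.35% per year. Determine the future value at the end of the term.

This is an annuity due: 26 deposits of A$18,290.00 at the beginning of each year.
Periodic rate r = 0.0935 per year.
FV = PMT × [((1+r)^n − 1)/r] × (1+r) = 18,290 × [(1+r)^26 − 1] / r × (1+r) = A$1,971,386.41

A$1,971,386.41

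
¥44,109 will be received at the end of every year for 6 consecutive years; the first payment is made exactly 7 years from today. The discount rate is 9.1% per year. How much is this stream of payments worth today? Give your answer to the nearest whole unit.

¥116,987

Ordinary annuity of 6 payments, first payment at period 7.
Periodic rate r = 0.091 per year.
The ordinary-annuity PV formula values the stream one period before the first payment (period 6); discount that back 6 periods:
PV₀ = 44,109 × [1 − (1+r)^−6] / r × (1+r)^−6 = ¥116,987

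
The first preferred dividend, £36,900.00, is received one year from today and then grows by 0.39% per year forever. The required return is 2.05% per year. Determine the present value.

£2,222,891.57

Periodic rate r = 0.0205 per year.
Growing perpetuity (Gordon): PV = PMT₁ / (r − g) = 36,900 / (r − 0.0039) = £2,222,891.57.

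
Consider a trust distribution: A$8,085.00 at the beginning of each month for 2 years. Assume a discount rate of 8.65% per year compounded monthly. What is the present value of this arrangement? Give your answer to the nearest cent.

This is an annuity due: 24 payments of A$8,085.00 at the beginning of each month.
Periodic rate r = 0.0865/12 per month; n is counted in months.
PV = PMT × [(1 − (1+r)^−n)/r] × (1+r) = 8,085 × [1 − (1+r)^−24] / r × (1+r) = A$178,877.55

A$178,877.55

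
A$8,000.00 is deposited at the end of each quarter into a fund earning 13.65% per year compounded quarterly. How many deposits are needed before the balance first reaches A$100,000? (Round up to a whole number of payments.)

11 payments

Periodic rate r = 0.1365/4 per quarter; n is counted in quarters.
Ordinary annuity FV: 100,000 = 8,000 × [((1+r)^n − 1)/r].
(1+r)^n = 1 + 100,000 × r / 8,000, so n = ln(1 + 100,000·r/8,000) / ln(1+r) = 10.59.
Round up to a whole number of payments: n = 11.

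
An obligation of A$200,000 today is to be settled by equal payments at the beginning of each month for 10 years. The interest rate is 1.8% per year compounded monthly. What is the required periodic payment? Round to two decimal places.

Level annuity due; solve PV = PMT × [(1 − (1+r)^−n)/r] × (1+r) for PMT.
Periodic rate r = 0.018/12 per month; n is counted in months.
With n = 120: PMT = 200,000 / ([(1 − (1+r)^−n)/r] × (1+r)) = A$1,819.68

A$1,819.68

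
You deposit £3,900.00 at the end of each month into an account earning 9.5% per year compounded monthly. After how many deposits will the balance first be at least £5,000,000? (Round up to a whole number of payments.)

306 payments

Periodic rate r = 0.095/12 per month; n is counted in months.
Ordinary annuity FV: 5,000,000 = 3,900 × [((1+r)^n − 1)/r].
(1+r)^n = 1 + 5,000,000 × r / 3,900, so n = ln(1 + 5,000,000·r/3,900) / ln(1+r) = 305.80.
Round up to a whole number of payments: n = 306.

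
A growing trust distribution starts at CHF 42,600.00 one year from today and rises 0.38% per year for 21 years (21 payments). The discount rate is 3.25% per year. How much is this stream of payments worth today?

CHF 663,161.19

Periodic rate r = 0.0325 per year.
Growing ordinary annuity: PV = PMT₁ × [1 − ((1+g)/(1+r))^n] / (r − g) = 42,600 × [1 − ((1+0.0038)/(1+r))^21] / (r − 0.0038) = CHF 663,161.19.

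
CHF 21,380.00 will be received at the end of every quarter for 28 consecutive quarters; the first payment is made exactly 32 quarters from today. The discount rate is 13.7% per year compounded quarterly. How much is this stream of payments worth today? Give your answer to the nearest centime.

CHF 134,170.05

Ordinary annuity of 28 payments, first payment at period 32.
Periodic rate r = 0.137/4 per quarter; n is counted in quarters.
The ordinary-annuity PV formula values the stream one period before the first payment (period 31); discount that back 31 periods:
PV₀ = 21,380 × [1 − (1+r)^−28] / r × (1+r)^−31 = CHF 134,170.05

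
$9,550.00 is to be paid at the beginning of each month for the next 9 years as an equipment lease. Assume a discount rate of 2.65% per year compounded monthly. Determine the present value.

$918,755.80

This is an annuity due: 108 payments of $9,550.00 at the beginning of each month.
Periodic rate r = 0.0265/12 per month; n is counted in months.
PV = PMT × [(1 − (1+r)^−n)/r] × (1+r) = 9,550 × [1 − (1+r)^−108] / r × (1+r) = $918,755.80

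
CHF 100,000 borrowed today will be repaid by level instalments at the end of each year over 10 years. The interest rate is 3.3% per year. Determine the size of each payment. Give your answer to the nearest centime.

Level ordinary annuity; solve PV = PMT × [(1 − (1+r)^−n)/r] for PMT.
Periodic rate r = 0.033 per year.
With n = 10: PMT = 100,000 / ([(1 − (1+r)^−n)/r]) = CHF 11,903.24

CHF 11,903.24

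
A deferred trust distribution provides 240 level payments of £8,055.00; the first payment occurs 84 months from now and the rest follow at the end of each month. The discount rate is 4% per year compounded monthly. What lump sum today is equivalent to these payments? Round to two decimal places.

Ordinary annuity of 240 payments, first payment at period 84.
Periodic rate r = 0.04/12 per month; n is counted in months.
The ordinary-annuity PV formula values the stream one period before the first payment (period 83); discount that back 83 periods:
PV₀ = 8,055 × [1 − (1+r)^−240] / r × (1+r)^−83 = £1,008,444.56

£1,008,444.56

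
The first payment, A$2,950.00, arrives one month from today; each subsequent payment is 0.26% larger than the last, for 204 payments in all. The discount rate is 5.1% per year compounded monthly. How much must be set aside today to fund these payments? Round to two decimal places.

Periodic rate r = 0.051/12 per month; n is counted in months.
Growing ordinary annuity: PV = PMT₁ × [1 − ((1+g)/(1+r))^n] / (r − g) = 2,950 × [1 − ((1+0.0026)/(1+r))^204] / (r − 0.0026) = A$509,517.87.

A$509,517.87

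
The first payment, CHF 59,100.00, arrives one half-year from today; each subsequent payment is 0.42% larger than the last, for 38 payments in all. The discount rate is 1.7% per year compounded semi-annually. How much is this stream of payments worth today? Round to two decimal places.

Periodic rate r = 0.017/2 per half-year; n is counted in half-years.
Growing ordinary annuity: PV = PMT₁ × [1 − ((1+g)/(1+r))^n] / (r − g) = 59,100 × [1 − ((1+0.0042)/(1+r))^38] / (r − 0.0042) = CHF 2,059,878.60.

CHF 2,059,878.60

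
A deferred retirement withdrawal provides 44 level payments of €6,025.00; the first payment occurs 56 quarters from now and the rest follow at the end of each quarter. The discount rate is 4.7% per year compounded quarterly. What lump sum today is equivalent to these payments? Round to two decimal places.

€108,393.51

Ordinary annuity of 44 payments, first payment at period 56.
Periodic rate r = 0.047/4 per quarter; n is counted in quarters.
The ordinary-annuity PV formula values the stream one period before the first payment (period 55); discount that back 55 periods:
PV₀ = 6,025 × [1 − (1+r)^−44] / r × (1+r)^−55 = €108,393.51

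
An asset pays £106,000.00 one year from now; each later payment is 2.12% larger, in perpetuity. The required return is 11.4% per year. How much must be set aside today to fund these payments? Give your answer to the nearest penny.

Periodic rate r = 0.114 per year.
Growing perpetuity (Gordon): PV = PMT₁ / (r − g) = 106,000 / (r − 0.0212) = £1,142,241.38.

£1,142,241.38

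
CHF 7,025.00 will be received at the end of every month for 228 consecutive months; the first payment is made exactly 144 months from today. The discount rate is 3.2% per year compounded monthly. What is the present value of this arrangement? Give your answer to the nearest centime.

CHF 819,244.51

Ordinary annuity of 228 payments, first payment at period 144.
Periodic rate r = 0.032/12 per month; n is counted in months.
The ordinary-annuity PV formula values the stream one period before the first payment (period 143); discount that back 143 periods:
PV₀ = 7,025 × [1 − (1+r)^−228] / r × (1+r)^−143 = CHF 819,244.51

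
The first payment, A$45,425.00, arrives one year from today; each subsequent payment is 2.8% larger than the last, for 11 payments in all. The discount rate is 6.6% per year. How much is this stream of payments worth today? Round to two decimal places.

Periodic rate r = 0.066 per year.
Growing ordinary annuity: PV = PMT₁ × [1 − ((1+g)/(1+r))^n] / (r − g) = 45,425 × [1 − ((1+0.028)/(1+r))^11] / (r − 0.028) = A$393,520.34.

A$393,520.34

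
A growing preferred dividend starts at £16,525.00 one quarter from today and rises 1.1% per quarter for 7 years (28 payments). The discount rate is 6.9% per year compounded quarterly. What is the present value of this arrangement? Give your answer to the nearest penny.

£419,060.28

Periodic rate r = 0.069/4 per quarter; n is counted in quarters.
Growing ordinary annuity: PV = PMT₁ × [1 − ((1+g)/(1+r))^n] / (r − g) = 16,525 × [1 − ((1+0.011)/(1+r))^28] / (r − 0.011) = £419,060.28.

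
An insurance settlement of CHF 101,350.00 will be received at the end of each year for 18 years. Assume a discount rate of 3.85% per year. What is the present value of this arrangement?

This is an ordinary annuity: 18 payments of CHF 101,350.00 at the end of each year.
Periodic rate r = 0.0385 per year.
PV = PMT × [(1 − (1+r)^−n)/r] = 101,350 × [1 − (1+r)^−18] / r = CHF 1,298,804.82

CHF 1,298,804.82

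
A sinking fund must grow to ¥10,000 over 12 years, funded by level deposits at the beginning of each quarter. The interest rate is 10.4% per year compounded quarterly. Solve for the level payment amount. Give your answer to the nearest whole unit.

Level annuity due; solve FV = PMT × [((1+r)^n − 1)/r] × (1+r) for PMT.
Periodic rate r = 0.104/4 per quarter; n is counted in quarters.
With n = 48: PMT = 10,000 / ([((1+r)^n − 1)/r] × (1+r)) = ¥104

¥104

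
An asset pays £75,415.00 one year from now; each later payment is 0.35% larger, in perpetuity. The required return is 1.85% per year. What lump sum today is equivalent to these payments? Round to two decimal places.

£5,027,666.67

Periodic rate r = 0.0185 per year.
Growing perpetuity (Gordon): PV = PMT₁ / (r − g) = 75,415 / (r − 0.0035) = £5,027,666.67.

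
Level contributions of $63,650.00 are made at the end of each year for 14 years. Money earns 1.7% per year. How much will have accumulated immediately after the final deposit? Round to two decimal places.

This is an ordinary annuity: 14 deposits of $63,650.00 at the end of each year.
Periodic rate r = 0.017 per year.
FV = PMT × [((1+r)^n − 1)/r] = 63,650 × [(1+r)^14 − 1] / r = $996,586.22

$996,586.22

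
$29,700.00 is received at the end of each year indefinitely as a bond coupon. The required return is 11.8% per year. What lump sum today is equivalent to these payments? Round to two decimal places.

Periodic rate r = 0.118 per year.
Level perpetuity: PV = PMT / r = 29,700 / (0.118) = $251,694.92.

$251,694.92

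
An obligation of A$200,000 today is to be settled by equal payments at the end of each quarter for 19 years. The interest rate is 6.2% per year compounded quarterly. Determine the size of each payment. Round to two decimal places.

Level ordinary annuity; solve PV = PMT × [(1 − (1+r)^−n)/r] for PMT.
Periodic rate r = 0.062/4 per quarter; n is counted in quarters.
With n = 76: PMT = 200,000 / ([(1 − (1+r)^−n)/r]) = A$4,497.24

A$4,497.24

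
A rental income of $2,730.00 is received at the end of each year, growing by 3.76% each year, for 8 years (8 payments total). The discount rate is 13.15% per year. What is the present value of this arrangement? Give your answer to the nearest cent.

Periodic rate r = 0.1315 per year.
Growing ordinary annuity: PV = PMT₁ × [1 − ((1+g)/(1+r))^n] / (r − g) = 2,730 × [1 − ((1+0.0376)/(1+r))^8] / (r − 0.0376) = $14,535.63.

$14,535.63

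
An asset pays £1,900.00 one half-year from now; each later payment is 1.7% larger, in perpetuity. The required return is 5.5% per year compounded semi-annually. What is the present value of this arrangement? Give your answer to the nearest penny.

£180,952.38

Periodic rate r = 0.055/2 per half-year.
Growing perpetuity (Gordon): PV = PMT₁ / (r − g) = 1,900 / (r − 0.017) = £180,952.38.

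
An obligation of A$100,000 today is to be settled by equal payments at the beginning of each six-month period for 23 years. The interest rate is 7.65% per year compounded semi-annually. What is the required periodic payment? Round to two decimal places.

Level annuity due; solve PV = PMT × [(1 − (1+r)^−n)/r] × (1+r) for PMT.
Periodic rate r = 0.0765/2 per half-year; n is counted in half-years.
With n = 46: PMT = 100,000 / ([(1 − (1+r)^−n)/r] × (1+r)) = A$4,481.16

A$4,481.16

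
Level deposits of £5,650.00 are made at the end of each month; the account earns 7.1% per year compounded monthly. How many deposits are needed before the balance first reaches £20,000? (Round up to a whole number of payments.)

Periodic rate r = 0.071/12 per month; n is counted in months.
Ordinary annuity FV: 20,000 = 5,650 × [((1+r)^n − 1)/r].
(1+r)^n = 1 + 20,000 × r / 5,650, so n = ln(1 + 20,000·r/5,650) / ln(1+r) = 3.51.
Round up to a whole number of payments: n = 4.

4 payments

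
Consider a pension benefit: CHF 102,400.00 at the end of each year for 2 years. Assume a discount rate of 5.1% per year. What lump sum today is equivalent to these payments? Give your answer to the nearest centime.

This is an ordinary annuity: 2 payments of CHF 102,400.00 at the end of each year.
Periodic rate r = 0.051 per year.
PV = PMT × [(1 − (1+r)^−n)/r] = 102,400 × [1 − (1+r)^−2] / r = CHF 190,134.18

CHF 190,134.18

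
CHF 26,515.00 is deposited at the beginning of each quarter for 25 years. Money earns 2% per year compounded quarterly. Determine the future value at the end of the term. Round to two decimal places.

This is an annuity due: 100 deposits of CHF 26,515.00 at the beginning of each quarter.
Periodic rate r = 0.02/4 per quarter; n is counted in quarters.
FV = PMT × [((1+r)^n − 1)/r] × (1+r) = 26,515 × [(1+r)^100 − 1] / r × (1+r) = CHF 3,446,429.43

CHF 3,446,429.43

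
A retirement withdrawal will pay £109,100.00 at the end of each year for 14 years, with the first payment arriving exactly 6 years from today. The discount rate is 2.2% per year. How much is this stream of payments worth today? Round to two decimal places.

£1,168,116.95

Ordinary annuity of 14 payments, first payment at period 6.
Periodic rate r = 0.022 per year.
The ordinary-annuity PV formula values the stream one period before the first payment (period 5); discount that back 5 periods:
PV₀ = 109,100 × [1 − (1+r)^−14] / r × (1+r)^−5 = £1,168,116.95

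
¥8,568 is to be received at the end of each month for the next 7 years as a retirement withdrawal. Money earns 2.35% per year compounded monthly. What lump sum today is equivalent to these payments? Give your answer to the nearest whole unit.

¥663,035

This is an ordinary annuity: 84 payments of ¥8,568 at the end of each month.
Periodic rate r = 0.0235/12 per month; n is counted in months.
PV = PMT × [(1 − (1+r)^−n)/r] = 8,568 × [1 − (1+r)^−84] / r = ¥663,035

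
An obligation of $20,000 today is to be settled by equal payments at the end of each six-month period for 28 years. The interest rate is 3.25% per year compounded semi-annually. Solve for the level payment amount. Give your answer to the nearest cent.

Level ordinary annuity; solve PV = PMT × [(1 − (1+r)^−n)/r] for PMT.
Periodic rate r = 0.0325/2 per half-year; n is counted in half-years.
With n = 56: PMT = 20,000 / ([(1 − (1+r)^−n)/r]) = $546.66

$546.66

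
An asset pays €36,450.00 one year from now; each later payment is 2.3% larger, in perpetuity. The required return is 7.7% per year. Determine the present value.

€675,000.00

Periodic rate r = 0.077 per year.
Growing perpetuity (Gordon): PV = PMT₁ / (r − g) = 36,450 / (r − 0.023) = €675,000.00.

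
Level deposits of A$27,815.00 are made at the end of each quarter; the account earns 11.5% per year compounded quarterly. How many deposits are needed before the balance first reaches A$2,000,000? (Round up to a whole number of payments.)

40 payments

Periodic rate r = 0.115/4 per quarter; n is counted in quarters.
Ordinary annuity FV: 2,000,000 = 27,815 × [((1+r)^n − 1)/r].
(1+r)^n = 1 + 2,000,000 × r / 27,815, so n = ln(1 + 2,000,000·r/27,815) / ln(1+r) = 39.54.
Round up to a whole number of payments: n = 40.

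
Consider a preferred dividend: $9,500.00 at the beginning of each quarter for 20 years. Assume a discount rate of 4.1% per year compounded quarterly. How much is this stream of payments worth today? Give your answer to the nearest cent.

$522,215.31

This is an annuity due: 80 payments of $9,500.00 at the beginning of each quarter.
Periodic rate r = 0.041/4 per quarter; n is counted in quarters.
PV = PMT × [(1 − (1+r)^−n)/r] × (1+r) = 9,500 × [1 − (1+r)^−80] / r × (1+r) = $522,215.31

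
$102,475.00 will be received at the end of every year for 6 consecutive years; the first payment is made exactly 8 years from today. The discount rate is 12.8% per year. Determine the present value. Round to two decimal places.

Ordinary annuity of 6 payments, first payment at period 8.
Periodic rate r = 0.128 per year.
The ordinary-annuity PV formula values the stream one period before the first payment (period 7); discount that back 7 periods:
PV₀ = 102,475 × [1 − (1+r)^−6] / r × (1+r)^−7 = $177,284.59

$177,284.59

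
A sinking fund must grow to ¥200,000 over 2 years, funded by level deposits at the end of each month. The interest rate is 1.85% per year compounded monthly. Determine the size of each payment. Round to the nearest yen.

¥8,187

Level ordinary annuity; solve FV = PMT × [((1+r)^n − 1)/r] for PMT.
Periodic rate r = 0.0185/12 per month; n is counted in months.
With n = 24: PMT = 200,000 / ([((1+r)^n − 1)/r]) = ¥8,187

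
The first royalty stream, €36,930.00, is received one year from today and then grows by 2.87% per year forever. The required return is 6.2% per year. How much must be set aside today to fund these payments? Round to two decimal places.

Periodic rate r = 0.062 per year.
Growing perpetuity (Gordon): PV = PMT₁ / (r − g) = 36,930 / (r − 0.0287) = €1,109,009.01.

€1,109,009.01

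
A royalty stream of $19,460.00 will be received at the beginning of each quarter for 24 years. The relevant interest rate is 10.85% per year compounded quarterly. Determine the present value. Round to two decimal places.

This is an annuity due: 96 payments of $19,460.00 at the beginning of each quarter.
Periodic rate r = 0.1085/4 per quarter; n is counted in quarters.
PV = PMT × [(1 − (1+r)^−n)/r] × (1+r) = 19,460 × [1 − (1+r)^−96] / r × (1+r) = $680,442.92

$680,442.92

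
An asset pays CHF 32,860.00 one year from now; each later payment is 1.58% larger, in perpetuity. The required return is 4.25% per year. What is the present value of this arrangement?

CHF 1,230,711.61

Periodic rate r = 0.0425 per year.
Growing perpetuity (Gordon): PV = PMT₁ / (r − g) = 32,860 / (r − 0.0158) = CHF 1,230,711.61.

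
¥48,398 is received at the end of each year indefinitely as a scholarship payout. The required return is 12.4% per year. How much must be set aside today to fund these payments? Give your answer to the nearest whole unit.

¥390,306

Periodic rate r = 0.124 per year.
Level perpetuity: PV = PMT / r = 48,398 / (0.124) = ¥390,306.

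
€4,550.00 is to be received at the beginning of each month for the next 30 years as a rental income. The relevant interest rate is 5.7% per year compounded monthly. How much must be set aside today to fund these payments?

€787,665.25

This is an annuity due: 360 payments of €4,550.00 at the beginning of each month.
Periodic rate r = 0.057/12 per month; n is counted in months.
PV = PMT × [(1 − (1+r)^−n)/r] × (1+r) = 4,550 × [1 − (1+r)^−360] / r × (1+r) = €787,665.25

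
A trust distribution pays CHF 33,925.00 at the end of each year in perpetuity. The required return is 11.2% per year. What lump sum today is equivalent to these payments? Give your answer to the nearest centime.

Periodic rate r = 0.112 per year.
Level perpetuity: PV = PMT / r = 33,925 / (0.112) = CHF 302,901.79.

CHF 302,901.79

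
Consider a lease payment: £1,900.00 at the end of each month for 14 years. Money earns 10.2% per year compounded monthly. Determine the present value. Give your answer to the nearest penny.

£169,605.29

This is an ordinary annuity: 168 payments of £1,900.00 at the end of each month.
Periodic rate r = 0.102/12 per month; n is counted in months.
PV = PMT × [(1 − (1+r)^−n)/r] = 1,900 × [1 − (1+r)^−168] / r = £169,605.29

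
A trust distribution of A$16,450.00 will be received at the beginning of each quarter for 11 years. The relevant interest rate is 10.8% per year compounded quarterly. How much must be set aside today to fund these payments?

A$431,945.27

This is an annuity due: 44 payments of A$16,450.00 at the beginning of each quarter.
Periodic rate r = 0.108/4 per quarter; n is counted in quarters.
PV = PMT × [(1 − (1+r)^−n)/r] × (1+r) = 16,450 × [1 − (1+r)^−44] / r × (1+r) = A$431,945.27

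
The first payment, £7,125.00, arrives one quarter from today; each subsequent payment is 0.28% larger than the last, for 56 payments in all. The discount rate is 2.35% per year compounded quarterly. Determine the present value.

£365,085.09

Periodic rate r = 0.0235/4 per quarter; n is counted in quarters.
Growing ordinary annuity: PV = PMT₁ × [1 − ((1+g)/(1+r))^n] / (r − g) = 7,125 × [1 − ((1+0.0028)/(1+r))^56] / (r − 0.0028) = £365,085.09.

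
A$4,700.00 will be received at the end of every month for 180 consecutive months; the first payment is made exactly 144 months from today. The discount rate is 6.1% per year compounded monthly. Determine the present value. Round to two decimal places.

Ordinary annuity of 180 payments, first payment at period 144.
Periodic rate r = 0.061/12 per month; n is counted in months.
The ordinary-annuity PV formula values the stream one period before the first payment (period 143); discount that back 143 periods:
PV₀ = 4,700 × [1 − (1+r)^−180] / r × (1+r)^−143 = A$268,013.33

A$268,013.33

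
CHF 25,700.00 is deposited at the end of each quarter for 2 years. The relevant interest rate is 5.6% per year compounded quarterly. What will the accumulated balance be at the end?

This is an ordinary annuity: 8 deposits of CHF 25,700.00 at the end of each quarter.
Periodic rate r = 0.056/4 per quarter; n is counted in quarters.
FV = PMT × [((1+r)^n − 1)/r] = 25,700 × [(1+r)^8 − 1] / r = CHF 215,961.48

CHF 215,961.48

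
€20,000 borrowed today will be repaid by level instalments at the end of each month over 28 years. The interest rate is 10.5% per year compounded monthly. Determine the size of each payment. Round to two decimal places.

Level ordinary annuity; solve PV = PMT × [(1 − (1+r)^−n)/r] for PMT.
Periodic rate r = 0.105/12 per month; n is counted in months.
With n = 336: PMT = 20,000 / ([(1 − (1+r)^−n)/r]) = €184.90

€184.90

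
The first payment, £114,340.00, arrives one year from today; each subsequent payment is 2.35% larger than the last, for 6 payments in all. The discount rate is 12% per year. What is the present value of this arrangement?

£494,805.75

Periodic rate r = 0.12 per year.
Growing ordinary annuity: PV = PMT₁ × [1 − ((1+g)/(1+r))^n] / (r − g) = 114,340 × [1 − ((1+0.0235)/(1+r))^6] / (r − 0.0235) = £494,805.75.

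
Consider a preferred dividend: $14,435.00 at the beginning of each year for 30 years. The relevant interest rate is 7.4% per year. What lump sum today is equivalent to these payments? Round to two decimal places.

This is an annuity due: 30 payments of $14,435.00 at the beginning of each year.
Periodic rate r = 0.074 per year.
PV = PMT × [(1 − (1+r)^−n)/r] × (1+r) = 14,435 × [1 − (1+r)^−30] / r × (1+r) = $184,895.44

$184,895.44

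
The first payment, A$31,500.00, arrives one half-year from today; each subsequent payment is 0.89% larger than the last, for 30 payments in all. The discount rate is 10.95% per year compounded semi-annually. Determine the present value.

Periodic rate r = 0.1095/2 per half-year; n is counted in half-years.
Growing ordinary annuity: PV = PMT₁ × [1 − ((1+g)/(1+r))^n] / (r − g) = 31,500 × [1 − ((1+0.0089)/(1+r))^30] / (r − 0.0089) = A$505,918.56.

A$505,918.56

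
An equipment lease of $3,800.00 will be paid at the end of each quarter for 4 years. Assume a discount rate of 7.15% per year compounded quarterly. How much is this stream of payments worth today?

$52,474.49

This is an ordinary annuity: 16 payments of $3,800.00 at the end of each quarter.
Periodic rate r = 0.0715/4 per quarter; n is counted in quarters.
PV = PMT × [(1 − (1+r)^−n)/r] = 3,800 × [1 − (1+r)^−16] / r = $52,474.49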